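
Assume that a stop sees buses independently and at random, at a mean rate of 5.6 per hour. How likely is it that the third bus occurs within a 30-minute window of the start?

Over the interval, μ = 5.6 × 0.5 = 2.8 (a 30-minute window = 0.5 hours).
The third arrival falls in the interval iff at least 3 events occur there: P(S_3 ≤ t) = P(N ≥ 3) = 1 − P(N ≤ 2) ≈ 0.5305.

0.5305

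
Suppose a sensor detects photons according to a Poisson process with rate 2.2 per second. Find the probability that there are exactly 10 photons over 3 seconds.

Over the interval, μ = 2.2 × 3 = 6.6 (3 seconds).
P(N = 10) = e^(−μ) μ^10/10! = e^(−6.6) · 6.6^10/3628800 ≈ 0.0588.

0.0588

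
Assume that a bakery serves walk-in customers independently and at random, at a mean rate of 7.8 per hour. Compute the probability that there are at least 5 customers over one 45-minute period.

0.6944

Over the interval, μ = 7.8 × 0.75 = 5.85 (a 45-minute period = 0.75 hours).
P(N ≥ 5) = 1 − P(N ≤ 4) = 1 − Σ_{j=0}^{4} e^(−μ) μ^j/j! ≈ 0.6944.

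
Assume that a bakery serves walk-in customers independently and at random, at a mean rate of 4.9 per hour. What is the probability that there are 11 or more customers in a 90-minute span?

Over the interval, μ = 4.9 × 1.5 = 7.35 (a 90-minute span = 1.5 hours).
P(N ≥ 11) = 1 − P(N ≤ 10) = 1 − Σ_{j=0}^{10} e^(−μ) μ^j/j! ≈ 0.1252.

0.1252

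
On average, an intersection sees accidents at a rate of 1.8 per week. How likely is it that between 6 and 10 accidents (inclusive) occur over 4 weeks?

0.6108

Over the interval, μ = 1.8 × 4 = 7.2 (4 weeks).
P(6 ≤ N ≤ 10) = Σ_{j=6}^{10} e^(−7.2) · 7.2^j/j! ≈ 0.6108.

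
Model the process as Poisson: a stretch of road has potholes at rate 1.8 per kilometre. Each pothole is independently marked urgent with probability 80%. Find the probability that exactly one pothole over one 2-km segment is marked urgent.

Thinning: the potholes that are marked urgent themselves form a Poisson process with rate 0.8 × 1.8 = 1.44 per kilometre.
Over the interval, μ = 1.44 × 2 = 2.88 (a 2-km segment = 2 kilometres).
P(N = 1) = e^(−2.88) · 2.88^1/1! ≈ 0.1617.

0.1617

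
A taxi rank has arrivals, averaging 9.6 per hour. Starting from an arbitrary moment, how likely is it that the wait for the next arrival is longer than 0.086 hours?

0.4380

The wait for the next event is exponential with rate λ = 9.6 per hour.
P(T > 0.086) = e^(−λt) = e^(−9.6 × 0.086) = e^(−0.8256) ≈ 0.4380.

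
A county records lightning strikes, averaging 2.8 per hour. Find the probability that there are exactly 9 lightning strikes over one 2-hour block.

Over the interval, μ = 2.8 × 2 = 5.6 (a 2-hour block = 2 hours).
P(N = 9) = e^(−μ) μ^9/9! = e^(−5.6) · 5.6^9/362880 ≈ 0.0552.

0.0552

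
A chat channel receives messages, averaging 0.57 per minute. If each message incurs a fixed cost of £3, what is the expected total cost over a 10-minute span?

£17.1

E[N] = 0.57 × 10 = 5.7 (a 10-minute span = 10 minutes); E[cost] = 5.7 × £3 = £17.1.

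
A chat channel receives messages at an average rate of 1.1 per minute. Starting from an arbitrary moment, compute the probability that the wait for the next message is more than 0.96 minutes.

0.3478

The wait for the next event is exponential with rate λ = 1.1 per minute.
P(T > 0.96) = e^(−λt) = e^(−1.1 × 0.96) = e^(−1.056) ≈ 0.3478.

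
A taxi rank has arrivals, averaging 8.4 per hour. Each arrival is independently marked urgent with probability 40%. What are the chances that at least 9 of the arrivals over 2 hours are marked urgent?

0.2352

Thinning: the arrivals that are marked urgent themselves form a Poisson process with rate 0.4 × 8.4 = 3.36 per hour.
Over the interval, μ = 3.36 × 2 = 6.72 (2 hours).
P(N ≥ 9) = 1 − P(N ≤ 8) ≈ 0.2352.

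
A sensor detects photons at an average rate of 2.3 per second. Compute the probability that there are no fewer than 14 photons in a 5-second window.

0.2670

Over the interval, μ = 2.3 × 5 = 11.5 (a 5-second window = 5 seconds).
P(N ≥ 14) = 1 − P(N ≤ 13) = 1 − Σ_{j=0}^{13} e^(−μ) μ^j/j! ≈ 0.2670.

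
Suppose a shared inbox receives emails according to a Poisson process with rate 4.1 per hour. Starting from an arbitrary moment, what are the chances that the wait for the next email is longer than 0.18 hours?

0.4781

The wait for the next event is exponential with rate λ = 4.1 per hour.
P(T > 0.18) = e^(−λt) = e^(−4.1 × 0.18) = e^(−0.738) ≈ 0.4781.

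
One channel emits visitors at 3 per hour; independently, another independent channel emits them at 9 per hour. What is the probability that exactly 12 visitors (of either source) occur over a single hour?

0.1144

Independent Poisson processes superpose: combined rate λ = 3 + 9 = 12 per hour.
So μ = 12.
P(N = 12) = e^(−12) · 12^12/12! ≈ 0.1144.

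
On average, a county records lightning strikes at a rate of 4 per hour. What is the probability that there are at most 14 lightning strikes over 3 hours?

0.7720

Over the interval, μ = 4 × 3 = 12 (3 hours).
P(N ≤ 14) = Σ_{j=0}^{14} e^(−μ) μ^j/j! ≈ 0.7720.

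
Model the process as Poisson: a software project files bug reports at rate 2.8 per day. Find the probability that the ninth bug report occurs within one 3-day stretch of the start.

0.4631

Over the interval, μ = 2.8 × 3 = 8.4 (a 3-day stretch = 3 days).
The ninth arrival falls in the interval iff at least 9 events occur there: P(S_9 ≤ t) = P(N ≥ 9) = 1 − P(N ≤ 8) ≈ 0.4631.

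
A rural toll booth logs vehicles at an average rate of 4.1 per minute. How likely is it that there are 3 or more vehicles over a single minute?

0.7762

With mean μ = 4.1 per minute,
P(N ≥ 3) = 1 − P(N ≤ 2) = 1 − Σ_{j=0}^{2} e^(−μ) μ^j/j! ≈ 0.7762.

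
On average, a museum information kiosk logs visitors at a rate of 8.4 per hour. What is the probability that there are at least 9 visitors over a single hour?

With mean μ = 8.4 per hour,
P(N ≥ 9) = 1 − P(N ≤ 8) = 1 − Σ_{j=0}^{8} e^(−μ) μ^j/j! ≈ 0.4631.

0.4631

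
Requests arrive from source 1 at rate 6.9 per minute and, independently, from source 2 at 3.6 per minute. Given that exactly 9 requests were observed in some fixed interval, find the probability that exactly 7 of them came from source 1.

0.2239

Given the total, each event is independently from source 1 with probability p = λ_1/(λ_1+λ_2) = 6.9/10.5 ≈ 0.6571.
So K ~ Binomial(9, 6.9/10.5): P(K = 7) = C(9,7) · (6.9/10.5)^7 · (3.6/10.5)^2 ≈ 0.2239.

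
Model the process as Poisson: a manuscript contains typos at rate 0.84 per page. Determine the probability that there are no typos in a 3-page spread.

Over the interval, μ = 0.84 × 3 = 2.52 (a 3-page spread = 3 pages).
P(N = 0) = e^(−μ) μ^0/0! = e^(−2.52) · 2.52^0/1 ≈ 0.0805.

0.0805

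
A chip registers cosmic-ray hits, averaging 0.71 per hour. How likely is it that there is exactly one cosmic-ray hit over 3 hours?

0.2531

Over the interval, μ = 0.71 × 3 = 2.13 (3 hours).
P(N = 1) = e^(−μ) μ^1/1! = e^(−2.13) · 2.13^1/1 ≈ 0.2531.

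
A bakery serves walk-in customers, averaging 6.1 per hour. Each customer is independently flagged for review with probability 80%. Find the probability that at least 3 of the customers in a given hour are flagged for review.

Thinning: the customers that are flagged for review themselves form a Poisson process with rate 0.8 × 6.1 = 4.88 per hour.
So μ = 4.88.
P(N ≥ 3) = 1 − P(N ≤ 2) ≈ 0.8649.

0.8649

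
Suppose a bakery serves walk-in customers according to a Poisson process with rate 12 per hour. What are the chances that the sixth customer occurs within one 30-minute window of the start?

0.5543

Over the interval, μ = 12 × 0.5 = 6 (a 30-minute window = 0.5 hours).
The sixth arrival falls in the interval iff at least 6 events occur there: P(S_6 ≤ t) = P(N ≥ 6) = 1 − P(N ≤ 5) ≈ 0.5543.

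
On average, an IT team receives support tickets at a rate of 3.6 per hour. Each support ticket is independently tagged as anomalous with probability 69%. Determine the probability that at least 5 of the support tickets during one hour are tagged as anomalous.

Thinning: the support tickets that are tagged as anomalous themselves form a Poisson process with rate 0.69 × 3.6 = 2.484 per hour.
So μ = 2.484.
P(N ≥ 5) = 1 − P(N ≤ 4) ≈ 0.1067.

0.1067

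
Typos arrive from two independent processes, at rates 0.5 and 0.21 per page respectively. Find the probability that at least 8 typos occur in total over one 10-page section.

0.4162

Independent Poisson processes superpose: combined rate λ = 0.5 + 0.21 = 0.71 per page.
Over the interval, μ = 0.71 × 10 = 7.1 (a 10-page section = 10 pages).
P(N ≥ 8) = 1 − P(N ≤ 7) ≈ 0.4162.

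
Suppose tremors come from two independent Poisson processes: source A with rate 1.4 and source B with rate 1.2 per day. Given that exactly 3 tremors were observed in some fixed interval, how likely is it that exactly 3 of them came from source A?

0.1561

Given the total, each event is independently from source A with probability p = λ_A/(λ_A+λ_B) = 1.4/2.6 ≈ 0.5385.
So K ~ Binomial(3, 1.4/2.6): P(K = 3) = C(3,3) · (1.4/2.6)^3 · (1.2/2.6)^0 ≈ 0.1561.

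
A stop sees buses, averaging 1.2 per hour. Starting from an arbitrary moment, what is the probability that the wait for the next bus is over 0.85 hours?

The wait for the next event is exponential with rate λ = 1.2 per hour.
P(T > 0.85) = e^(−λt) = e^(−1.2 × 0.85) = e^(−1.02) ≈ 0.3606.

0.3606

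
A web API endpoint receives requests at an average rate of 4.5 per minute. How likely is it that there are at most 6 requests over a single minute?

0.8311

With mean μ = 4.5 per minute,
P(N ≤ 6) = Σ_{j=0}^{6} e^(−μ) μ^j/j! ≈ 0.8311.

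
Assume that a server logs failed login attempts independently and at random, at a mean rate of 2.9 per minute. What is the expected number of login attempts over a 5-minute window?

E[N] = λt = 2.9 × 5 = 14.5 (a 5-minute window = 5 minutes).

14.5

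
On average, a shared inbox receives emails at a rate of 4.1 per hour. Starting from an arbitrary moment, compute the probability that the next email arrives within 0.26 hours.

0.6556

Inter-arrival times are exponential with rate λ = 4.1 per hour.
P(T ≤ 0.26) = 1 − e^(−λt) = 1 − e^(−4.1 × 0.26) = 1 − e^(−1.066) ≈ 0.6556.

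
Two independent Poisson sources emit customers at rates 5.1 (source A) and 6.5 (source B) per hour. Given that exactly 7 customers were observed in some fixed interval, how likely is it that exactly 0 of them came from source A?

0.0173

Given the total, each event is independently from source A with probability p = λ_A/(λ_A+λ_B) = 5.1/11.6 ≈ 0.4397.
So K ~ Binomial(7, 5.1/11.6): P(K = 0) = C(7,0) · (5.1/11.6)^0 · (6.5/11.6)^7 ≈ 0.0173.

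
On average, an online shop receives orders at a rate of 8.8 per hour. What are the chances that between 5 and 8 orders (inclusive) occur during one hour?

With mean μ = 8.8 per hour,
P(5 ≤ N ≤ 8) = Σ_{j=5}^{8} e^(−8.8) · 8.8^j/j! ≈ 0.4202.

0.4202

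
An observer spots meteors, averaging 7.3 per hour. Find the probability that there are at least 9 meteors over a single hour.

0.3108

With mean μ = 7.3 per hour,
P(N ≥ 9) = 1 − P(N ≤ 8) = 1 − Σ_{j=0}^{8} e^(−μ) μ^j/j! ≈ 0.3108.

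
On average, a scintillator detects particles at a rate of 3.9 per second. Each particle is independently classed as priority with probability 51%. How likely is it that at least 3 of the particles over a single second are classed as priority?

Thinning: the particles that are classed as priority themselves form a Poisson process with rate 0.51 × 3.9 = 1.989 per second.
So μ = 1.989.
P(N ≥ 3) = 1 − P(N ≤ 2) ≈ 0.3203.

0.3203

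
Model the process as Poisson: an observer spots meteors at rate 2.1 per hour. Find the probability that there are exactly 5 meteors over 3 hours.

Over the interval, μ = 2.1 × 3 = 6.3 (3 hours).
P(N = 5) = e^(−μ) μ^5/5! = e^(−6.3) · 6.3^5/120 ≈ 0.1519.

0.1519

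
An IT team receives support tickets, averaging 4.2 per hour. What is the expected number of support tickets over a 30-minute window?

2.1

E[N] = λt = 4.2 × 0.5 = 2.1 (a 30-minute window = 0.5 hours).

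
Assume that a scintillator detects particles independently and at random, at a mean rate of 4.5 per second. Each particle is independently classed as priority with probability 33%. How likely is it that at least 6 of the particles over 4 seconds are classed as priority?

Thinning: the particles that are classed as priority themselves form a Poisson process with rate 0.33 × 4.5 = 1.485 per second.
Over the interval, μ = 1.485 × 4 = 5.94 (4 seconds).
P(N ≥ 6) = 1 − P(N ≤ 5) ≈ 0.5446.

0.5446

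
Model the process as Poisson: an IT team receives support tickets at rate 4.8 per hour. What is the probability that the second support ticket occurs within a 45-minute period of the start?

Over the interval, μ = 4.8 × 0.75 = 3.6 (a 45-minute period = 0.75 hours).
The second arrival falls in the interval iff at least 2 events occur there: P(S_2 ≤ t) = P(N ≥ 2) = 1 − P(N ≤ 1) ≈ 0.8743.

0.8743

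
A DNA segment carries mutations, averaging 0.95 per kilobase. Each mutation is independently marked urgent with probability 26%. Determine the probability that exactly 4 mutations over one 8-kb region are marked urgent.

Thinning: the mutations that are marked urgent themselves form a Poisson process with rate 0.26 × 0.95 = 0.247 per kilobase.
Over the interval, μ = 0.247 × 8 = 1.976 (an 8-kb region = 8 kilobases).
P(N = 4) = e^(−1.976) · 1.976^4/4! ≈ 0.0881.

0.0881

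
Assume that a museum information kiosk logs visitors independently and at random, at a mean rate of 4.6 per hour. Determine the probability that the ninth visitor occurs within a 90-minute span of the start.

0.2580

Over the interval, μ = 4.6 × 1.5 = 6.9 (a 90-minute span = 1.5 hours).
The ninth arrival falls in the interval iff at least 9 events occur there: P(S_9 ≤ t) = P(N ≥ 9) = 1 − P(N ≤ 8) ≈ 0.2580.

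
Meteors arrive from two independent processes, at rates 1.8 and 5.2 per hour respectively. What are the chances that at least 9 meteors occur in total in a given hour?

Independent Poisson processes superpose: combined rate λ = 1.8 + 5.2 = 7 per hour.
So μ = 7.
P(N ≥ 9) = 1 − P(N ≤ 8) ≈ 0.2709.

0.2709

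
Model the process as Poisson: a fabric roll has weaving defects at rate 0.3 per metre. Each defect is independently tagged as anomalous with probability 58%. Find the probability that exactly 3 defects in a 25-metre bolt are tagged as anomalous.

0.1771

Thinning: the defects that are tagged as anomalous themselves form a Poisson process with rate 0.58 × 0.3 = 0.174 per metre.
Over the interval, μ = 0.174 × 25 = 4.35 (a 25-metre bolt = 25 metres).
P(N = 3) = e^(−4.35) · 4.35^3/3! ≈ 0.1771.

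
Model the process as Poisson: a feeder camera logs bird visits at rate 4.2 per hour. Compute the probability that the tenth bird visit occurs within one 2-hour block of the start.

0.3341

Over the interval, μ = 4.2 × 2 = 8.4 (a 2-hour block = 2 hours).
The tenth arrival falls in the interval iff at least 10 events occur there: P(S_10 ≤ t) = P(N ≥ 10) = 1 − P(N ≤ 9) ≈ 0.3341.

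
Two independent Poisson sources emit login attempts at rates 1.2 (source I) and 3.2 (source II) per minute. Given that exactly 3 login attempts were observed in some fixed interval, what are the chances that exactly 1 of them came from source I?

0.4328

Given the total, each event is independently from source I with probability p = λ_I/(λ_I+λ_II) = 1.2/4.4 ≈ 0.2727.
So K ~ Binomial(3, 1.2/4.4): P(K = 1) = C(3,1) · (1.2/4.4)^1 · (3.2/4.4)^2 ≈ 0.4328.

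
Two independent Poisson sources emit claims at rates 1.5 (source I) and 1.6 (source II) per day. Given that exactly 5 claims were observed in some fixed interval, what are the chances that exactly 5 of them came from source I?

Given the total, each event is independently from source I with probability p = λ_I/(λ_I+λ_II) = 1.5/3.1 ≈ 0.4839.
So K ~ Binomial(5, 1.5/3.1): P(K = 5) = C(5,5) · (1.5/3.1)^5 · (1.6/3.1)^0 ≈ 0.0265.

0.0265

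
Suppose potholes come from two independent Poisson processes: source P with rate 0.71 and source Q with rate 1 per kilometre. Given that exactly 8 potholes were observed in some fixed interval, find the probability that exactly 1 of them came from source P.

0.0777

Given the total, each event is independently from source P with probability p = λ_P/(λ_P+λ_Q) = 0.71/1.71 ≈ 0.4152.
So K ~ Binomial(8, 0.71/1.71): P(K = 1) = C(8,1) · (0.71/1.71)^1 · (1/1.71)^7 ≈ 0.0777.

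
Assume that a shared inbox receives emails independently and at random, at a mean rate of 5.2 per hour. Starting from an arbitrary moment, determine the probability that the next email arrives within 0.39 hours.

Inter-arrival times are exponential with rate λ = 5.2 per hour.
P(T ≤ 0.39) = 1 − e^(−λt) = 1 − e^(−5.2 × 0.39) = 1 − e^(−2.028) ≈ 0.8684.

0.8684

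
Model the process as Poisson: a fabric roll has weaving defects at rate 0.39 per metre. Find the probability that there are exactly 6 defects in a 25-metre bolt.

0.0696

Over the interval, μ = 0.39 × 25 = 9.75 (a 25-metre bolt = 25 metres).
P(N = 6) = e^(−μ) μ^6/6! = e^(−9.75) · 9.75^6/720 ≈ 0.0696.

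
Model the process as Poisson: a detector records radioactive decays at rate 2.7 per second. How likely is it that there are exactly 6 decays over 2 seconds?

Over the interval, μ = 2.7 × 2 = 5.4 (2 seconds).
P(N = 6) = e^(−μ) μ^6/6! = e^(−5.4) · 5.4^6/720 ≈ 0.1555.

0.1555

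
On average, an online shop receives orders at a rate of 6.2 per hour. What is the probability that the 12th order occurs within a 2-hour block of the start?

0.5833

Over the interval, μ = 6.2 × 2 = 12.4 (a 2-hour block = 2 hours).
The 12th arrival falls in the interval iff at least 12 events occur there: P(S_12 ≤ t) = P(N ≥ 12) = 1 − P(N ≤ 11) ≈ 0.5833.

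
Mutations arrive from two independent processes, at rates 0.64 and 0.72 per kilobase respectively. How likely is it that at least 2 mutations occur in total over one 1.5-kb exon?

0.6047

Independent Poisson processes superpose: combined rate λ = 0.64 + 0.72 = 1.36 per kilobase.
Over the interval, μ = 1.36 × 1.5 = 2.04 (a 1.5-kb exon = 1.5 kilobases).
P(N ≥ 2) = 1 − P(N ≤ 1) ≈ 0.6047.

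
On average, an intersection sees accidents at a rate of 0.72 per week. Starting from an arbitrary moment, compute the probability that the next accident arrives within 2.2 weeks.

Inter-arrival times are exponential with rate λ = 0.72 per week.
P(T ≤ 2.2) = 1 − e^(−λt) = 1 − e^(−0.72 × 2.2) = 1 − e^(−1.584) ≈ 0.7948.

0.7948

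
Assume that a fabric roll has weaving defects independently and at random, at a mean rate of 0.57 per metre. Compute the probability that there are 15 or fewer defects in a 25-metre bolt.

Over the interval, μ = 0.57 × 25 = 14.25 (a 25-metre bolt = 25 metres).
P(N ≤ 15) = Σ_{j=0}^{15} e^(−μ) μ^j/j! ≈ 0.6444.

0.6444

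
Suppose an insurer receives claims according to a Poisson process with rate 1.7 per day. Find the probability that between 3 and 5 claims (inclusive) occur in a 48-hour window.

Over the interval, μ = 1.7 × 2 = 3.4 (a 48-hour window = 2 days).
P(3 ≤ N ≤ 5) = Σ_{j=3}^{5} e^(−3.4) · 3.4^j/j! ≈ 0.5308.

0.5308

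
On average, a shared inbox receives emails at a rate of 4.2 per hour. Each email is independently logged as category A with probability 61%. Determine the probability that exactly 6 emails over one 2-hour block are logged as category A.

Thinning: the emails that are logged as category A themselves form a Poisson process with rate 0.61 × 4.2 = 2.562 per hour.
Over the interval, μ = 2.562 × 2 = 5.124 (a 2-hour block = 2 hours).
P(N = 6) = e^(−5.124) · 5.124^6/6! ≈ 0.1496.

0.1496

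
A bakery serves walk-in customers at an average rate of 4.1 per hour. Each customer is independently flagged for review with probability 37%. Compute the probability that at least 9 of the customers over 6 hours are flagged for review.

Thinning: the customers that are flagged for review themselves form a Poisson process with rate 0.37 × 4.1 = 1.517 per hour.
Over the interval, μ = 1.517 × 6 = 9.102 (6 hours).
P(N ≥ 9) = 1 − P(N ≤ 8) ≈ 0.5577.

0.5577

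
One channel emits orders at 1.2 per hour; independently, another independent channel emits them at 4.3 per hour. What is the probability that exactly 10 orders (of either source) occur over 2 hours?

Independent Poisson processes superpose: combined rate λ = 1.2 + 4.3 = 5.5 per hour.
Over the interval, μ = 5.5 × 2 = 11 (2 hours).
P(N = 10) = e^(−11) · 11^10/10! ≈ 0.1194.

0.1194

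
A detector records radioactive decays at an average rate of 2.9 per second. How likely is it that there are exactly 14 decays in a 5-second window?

0.1051

Over the interval, μ = 2.9 × 5 = 14.5 (a 5-second window = 5 seconds).
P(N = 14) = e^(−μ) μ^14/14! = e^(−14.5) · 14.5^14/87178291200 ≈ 0.1051.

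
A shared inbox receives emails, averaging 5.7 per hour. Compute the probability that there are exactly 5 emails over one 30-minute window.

0.0906

Over the interval, μ = 5.7 × 0.5 = 2.85 (a 30-minute window = 0.5 hours).
P(N = 5) = e^(−μ) μ^5/5! = e^(−2.85) · 2.85^5/120 ≈ 0.0906.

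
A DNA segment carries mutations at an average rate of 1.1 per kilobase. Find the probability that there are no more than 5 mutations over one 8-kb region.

Over the interval, μ = 1.1 × 8 = 8.8 (an 8-kb region = 8 kilobases).
P(N ≤ 5) = Σ_{j=0}^{5} e^(−μ) μ^j/j! ≈ 0.1284.

0.1284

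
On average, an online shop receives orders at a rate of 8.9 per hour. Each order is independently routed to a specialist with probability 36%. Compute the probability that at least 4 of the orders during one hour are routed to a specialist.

Thinning: the orders that are routed to a specialist themselves form a Poisson process with rate 0.36 × 8.9 = 3.204 per hour.
So μ = 3.204.
P(N ≥ 4) = 1 − P(N ≤ 3) ≈ 0.3984.

0.3984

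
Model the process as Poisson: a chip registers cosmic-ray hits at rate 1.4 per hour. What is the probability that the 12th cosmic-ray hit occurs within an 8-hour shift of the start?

0.4446

Over the interval, μ = 1.4 × 8 = 11.2 (an 8-hour shift = 8 hours).
The 12th arrival falls in the interval iff at least 12 events occur there: P(S_12 ≤ t) = P(N ≥ 12) = 1 − P(N ≤ 11) ≈ 0.4446.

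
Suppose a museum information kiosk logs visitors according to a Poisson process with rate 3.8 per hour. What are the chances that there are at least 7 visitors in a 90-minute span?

0.3456

Over the interval, μ = 3.8 × 1.5 = 5.7 (a 90-minute span = 1.5 hours).
P(N ≥ 7) = 1 − P(N ≤ 6) = 1 − Σ_{j=0}^{6} e^(−μ) μ^j/j! ≈ 0.3456.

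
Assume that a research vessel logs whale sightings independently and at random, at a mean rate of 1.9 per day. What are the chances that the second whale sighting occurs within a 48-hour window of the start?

Over the interval, μ = 1.9 × 2 = 3.8 (a 48-hour window = 2 days).
The second arrival falls in the interval iff at least 2 events occur there: P(S_2 ≤ t) = P(N ≥ 2) = 1 − P(N ≤ 1) ≈ 0.8926.

0.8926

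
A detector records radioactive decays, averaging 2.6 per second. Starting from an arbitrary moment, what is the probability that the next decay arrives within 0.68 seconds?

Inter-arrival times are exponential with rate λ = 2.6 per second.
P(T ≤ 0.68) = 1 − e^(−λt) = 1 − e^(−2.6 × 0.68) = 1 − e^(−1.768) ≈ 0.8293.

0.8293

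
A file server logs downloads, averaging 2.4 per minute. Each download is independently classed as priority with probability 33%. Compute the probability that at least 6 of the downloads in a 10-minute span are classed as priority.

Thinning: the downloads that are classed as priority themselves form a Poisson process with rate 0.33 × 2.4 = 0.792 per minute.
Over the interval, μ = 0.792 × 10 = 7.92 (a 10-minute span = 10 minutes).
P(N ≥ 6) = 1 − P(N ≤ 5) ≈ 0.8013.

0.8013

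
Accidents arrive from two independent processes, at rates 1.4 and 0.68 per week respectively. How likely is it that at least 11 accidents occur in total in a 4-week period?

0.2171

Independent Poisson processes superpose: combined rate λ = 1.4 + 0.68 = 2.08 per week.
Over the interval, μ = 2.08 × 4 = 8.32 (a 4-week period = 4 weeks).
P(N ≥ 11) = 1 − P(N ≤ 10) ≈ 0.2171.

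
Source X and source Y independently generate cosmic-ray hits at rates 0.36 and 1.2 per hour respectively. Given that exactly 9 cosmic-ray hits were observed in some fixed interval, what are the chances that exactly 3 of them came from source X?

Given the total, each event is independently from source X with probability p = λ_X/(λ_X+λ_Y) = 0.36/1.56 ≈ 0.2308.
So K ~ Binomial(9, 0.36/1.56): P(K = 3) = C(9,3) · (0.36/1.56)^3 · (1.2/1.56)^6 ≈ 0.2139.

0.2139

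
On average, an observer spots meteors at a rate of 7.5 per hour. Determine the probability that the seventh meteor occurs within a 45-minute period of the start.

Over the interval, μ = 7.5 × 0.75 = 5.625 (a 45-minute period = 0.75 hours).
The seventh arrival falls in the interval iff at least 7 events occur there: P(S_7 ≤ t) = P(N ≥ 7) = 1 − P(N ≤ 6) ≈ 0.3337.

0.3337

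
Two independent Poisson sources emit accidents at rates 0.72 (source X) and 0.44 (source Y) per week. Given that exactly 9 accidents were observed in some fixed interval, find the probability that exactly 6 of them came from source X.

0.2621

Given the total, each event is independently from source X with probability p = λ_X/(λ_X+λ_Y) = 0.72/1.16 ≈ 0.6207.
So K ~ Binomial(9, 0.72/1.16): P(K = 6) = C(9,6) · (0.72/1.16)^6 · (0.44/1.16)^3 ≈ 0.2621.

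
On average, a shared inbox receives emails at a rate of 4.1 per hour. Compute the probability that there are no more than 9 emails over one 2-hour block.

Over the interval, μ = 4.1 × 2 = 8.2 (a 2-hour block = 2 hours).
P(N ≤ 9) = Σ_{j=0}^{9} e^(−μ) μ^j/j! ≈ 0.6915.

0.6915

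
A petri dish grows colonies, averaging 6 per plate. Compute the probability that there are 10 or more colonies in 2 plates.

Over the interval, μ = 6 × 2 = 12 (2 plates).
P(N ≥ 10) = 1 − P(N ≤ 9) = 1 − Σ_{j=0}^{9} e^(−μ) μ^j/j! ≈ 0.7576.

0.7576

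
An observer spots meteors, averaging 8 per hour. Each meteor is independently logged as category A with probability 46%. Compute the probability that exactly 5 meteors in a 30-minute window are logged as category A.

0.0279

Thinning: the meteors that are logged as category A themselves form a Poisson process with rate 0.46 × 8 = 3.68 per hour.
Over the interval, μ = 3.68 × 0.5 = 1.84 (a 30-minute window = 0.5 hours).
P(N = 5) = e^(−1.84) · 1.84^5/5! ≈ 0.0279.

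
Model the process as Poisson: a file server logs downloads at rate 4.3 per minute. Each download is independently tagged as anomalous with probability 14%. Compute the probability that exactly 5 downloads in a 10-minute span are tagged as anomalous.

0.1601

Thinning: the downloads that are tagged as anomalous themselves form a Poisson process with rate 0.14 × 4.3 = 0.602 per minute.
Over the interval, μ = 0.602 × 10 = 6.02 (a 10-minute span = 10 minutes).
P(N = 5) = e^(−6.02) · 6.02^5/5! ≈ 0.1601.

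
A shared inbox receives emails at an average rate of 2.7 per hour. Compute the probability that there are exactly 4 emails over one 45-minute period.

0.0925

Over the interval, μ = 2.7 × 0.75 = 2.025 (a 45-minute period = 0.75 hours).
P(N = 4) = e^(−μ) μ^4/4! = e^(−2.025) · 2.025^4/24 ≈ 0.0925.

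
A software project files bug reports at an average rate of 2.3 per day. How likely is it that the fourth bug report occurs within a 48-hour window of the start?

Over the interval, μ = 2.3 × 2 = 4.6 (a 48-hour window = 2 days).
The fourth arrival falls in the interval iff at least 4 events occur there: P(S_4 ≤ t) = P(N ≥ 4) = 1 − P(N ≤ 3) ≈ 0.6743.

0.6743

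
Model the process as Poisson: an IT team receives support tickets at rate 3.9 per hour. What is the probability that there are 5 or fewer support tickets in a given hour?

With mean μ = 3.9 per hour,
P(N ≤ 5) = Σ_{j=0}^{5} e^(−μ) μ^j/j! ≈ 0.8006.

0.8006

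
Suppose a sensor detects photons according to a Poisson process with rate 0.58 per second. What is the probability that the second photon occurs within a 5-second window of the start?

0.7854

Over the interval, μ = 0.58 × 5 = 2.9 (a 5-second window = 5 seconds).
The second arrival falls in the interval iff at least 2 events occur there: P(S_2 ≤ t) = P(N ≥ 2) = 1 − P(N ≤ 1) ≈ 0.7854.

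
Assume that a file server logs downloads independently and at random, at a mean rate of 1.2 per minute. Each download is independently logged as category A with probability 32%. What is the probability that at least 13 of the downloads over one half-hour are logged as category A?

0.3693

Thinning: the downloads that are logged as category A themselves form a Poisson process with rate 0.32 × 1.2 = 0.384 per minute.
Over the interval, μ = 0.384 × 30 = 11.52 (a half-hour = 30 minutes).
P(N ≥ 13) = 1 − P(N ≤ 12) ≈ 0.3693.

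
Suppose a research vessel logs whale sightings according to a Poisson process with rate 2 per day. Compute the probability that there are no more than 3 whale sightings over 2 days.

Over the interval, μ = 2 × 2 = 4 (2 days).
P(N ≤ 3) = Σ_{j=0}^{3} e^(−μ) μ^j/j! ≈ 0.4335.

0.4335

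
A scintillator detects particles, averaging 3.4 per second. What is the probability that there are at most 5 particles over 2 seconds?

0.3270

Over the interval, μ = 3.4 × 2 = 6.8 (2 seconds).
P(N ≤ 5) = Σ_{j=0}^{5} e^(−μ) μ^j/j! ≈ 0.3270.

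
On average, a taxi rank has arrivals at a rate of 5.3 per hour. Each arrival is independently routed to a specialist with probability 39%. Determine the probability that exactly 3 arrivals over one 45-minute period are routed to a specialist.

Thinning: the arrivals that are routed to a specialist themselves form a Poisson process with rate 0.39 × 5.3 = 2.067 per hour.
Over the interval, μ = 2.067 × 0.75 = 1.55025 (a 45-minute period = 0.75 hours).
P(N = 3) = e^(−1.55025) · 1.55025^3/3! ≈ 0.1318.

0.1318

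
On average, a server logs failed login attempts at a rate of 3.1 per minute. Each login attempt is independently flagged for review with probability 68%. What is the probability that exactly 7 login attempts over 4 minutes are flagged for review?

0.1310

Thinning: the login attempts that are flagged for review themselves form a Poisson process with rate 0.68 × 3.1 = 2.108 per minute.
Over the interval, μ = 2.108 × 4 = 8.432 (4 minutes).
P(N = 7) = e^(−8.432) · 8.432^7/7! ≈ 0.1310.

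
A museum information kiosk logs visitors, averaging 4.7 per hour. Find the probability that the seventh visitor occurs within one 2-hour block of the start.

0.8273

Over the interval, μ = 4.7 × 2 = 9.4 (a 2-hour block = 2 hours).
The seventh arrival falls in the interval iff at least 7 events occur there: P(S_7 ≤ t) = P(N ≥ 7) = 1 − P(N ≤ 6) ≈ 0.8273.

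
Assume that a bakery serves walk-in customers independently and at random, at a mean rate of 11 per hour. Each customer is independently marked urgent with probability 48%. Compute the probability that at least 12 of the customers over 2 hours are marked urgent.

Thinning: the customers that are marked urgent themselves form a Poisson process with rate 0.48 × 11 = 5.28 per hour.
Over the interval, μ = 5.28 × 2 = 10.56 (2 hours).
P(N ≥ 12) = 1 − P(N ≤ 11) ≈ 0.3684.

0.3684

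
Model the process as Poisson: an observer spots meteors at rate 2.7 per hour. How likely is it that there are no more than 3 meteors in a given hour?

With mean μ = 2.7 per hour,
P(N ≤ 3) = Σ_{j=0}^{3} e^(−μ) μ^j/j! ≈ 0.7141.

0.7141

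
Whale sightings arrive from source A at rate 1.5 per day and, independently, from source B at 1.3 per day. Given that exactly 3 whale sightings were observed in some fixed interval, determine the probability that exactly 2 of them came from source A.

0.3997

Given the total, each event is independently from source A with probability p = λ_A/(λ_A+λ_B) = 1.5/2.8 ≈ 0.5357.
So K ~ Binomial(3, 1.5/2.8): P(K = 2) = C(3,2) · (1.5/2.8)^2 · (1.3/2.8)^1 ≈ 0.3997.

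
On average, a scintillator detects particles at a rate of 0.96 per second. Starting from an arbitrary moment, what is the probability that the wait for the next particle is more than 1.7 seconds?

0.1955

The wait for the next event is exponential with rate λ = 0.96 per second.
P(T > 1.7) = e^(−λt) = e^(−0.96 × 1.7) = e^(−1.632) ≈ 0.1955.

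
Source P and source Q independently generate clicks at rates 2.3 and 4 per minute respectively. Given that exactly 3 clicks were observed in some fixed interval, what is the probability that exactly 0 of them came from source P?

Given the total, each event is independently from source P with probability p = λ_P/(λ_P+λ_Q) = 2.3/6.3 ≈ 0.3651.
So K ~ Binomial(3, 2.3/6.3): P(K = 0) = C(3,0) · (2.3/6.3)^0 · (4/6.3)^3 ≈ 0.2560.

0.2560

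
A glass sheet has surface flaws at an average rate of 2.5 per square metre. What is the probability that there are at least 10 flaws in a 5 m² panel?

0.7986

Over the interval, μ = 2.5 × 5 = 12.5 (a 5 m² panel = 5 square metres).
P(N ≥ 10) = 1 − P(N ≤ 9) = 1 − Σ_{j=0}^{9} e^(−μ) μ^j/j! ≈ 0.7986.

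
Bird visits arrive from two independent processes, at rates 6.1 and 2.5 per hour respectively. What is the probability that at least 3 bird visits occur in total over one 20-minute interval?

0.5463

Independent Poisson processes superpose: combined rate λ = 6.1 + 2.5 = 8.6 per hour.
Over the interval, μ = 8.6 × 1/3 ≈ 2.86667 (a 20-minute interval = 1/3 hours).
P(N ≥ 3) = 1 − P(N ≤ 2) ≈ 0.5463.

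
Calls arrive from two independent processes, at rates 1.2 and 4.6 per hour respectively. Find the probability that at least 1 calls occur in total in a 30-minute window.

0.9450

Independent Poisson processes superpose: combined rate λ = 1.2 + 4.6 = 5.8 per hour.
Over the interval, μ = 5.8 × 0.5 = 2.9 (a 30-minute window = 0.5 hours).
P(N ≥ 1) = 1 − P(N ≤ 0) ≈ 0.9450.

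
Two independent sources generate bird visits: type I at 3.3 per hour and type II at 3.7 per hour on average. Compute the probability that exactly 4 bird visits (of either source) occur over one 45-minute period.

0.1661

Independent Poisson processes superpose: combined rate λ = 3.3 + 3.7 = 7 per hour.
Over the interval, μ = 7 × 0.75 = 5.25 (a 45-minute period = 0.75 hours).
P(N = 4) = e^(−5.25) · 5.25^4/4! ≈ 0.1661.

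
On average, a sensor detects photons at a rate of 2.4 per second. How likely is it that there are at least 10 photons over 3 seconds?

Over the interval, μ = 2.4 × 3 = 7.2 (3 seconds).
P(N ≥ 10) = 1 − P(N ≤ 9) = 1 − Σ_{j=0}^{9} e^(−μ) μ^j/j! ≈ 0.1904.

0.1904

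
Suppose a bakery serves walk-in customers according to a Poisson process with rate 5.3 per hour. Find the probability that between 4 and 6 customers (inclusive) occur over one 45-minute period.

0.4535

Over the interval, μ = 5.3 × 0.75 = 3.975 (a 45-minute period = 0.75 hours).
P(4 ≤ N ≤ 6) = Σ_{j=4}^{6} e^(−3.975) · 3.975^j/j! ≈ 0.4535.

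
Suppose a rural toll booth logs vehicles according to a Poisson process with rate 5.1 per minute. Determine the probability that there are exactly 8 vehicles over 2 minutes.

Over the interval, μ = 5.1 × 2 = 10.2 (2 minutes).
P(N = 8) = e^(−μ) μ^8/8! = e^(−10.2) · 10.2^8/40320 ≈ 0.1080.

0.1080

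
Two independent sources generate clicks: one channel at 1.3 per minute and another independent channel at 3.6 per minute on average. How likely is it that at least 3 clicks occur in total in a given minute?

Independent Poisson processes superpose: combined rate λ = 1.3 + 3.6 = 4.9 per minute.
So μ = 4.9.
P(N ≥ 3) = 1 − P(N ≤ 2) ≈ 0.8667.

0.8667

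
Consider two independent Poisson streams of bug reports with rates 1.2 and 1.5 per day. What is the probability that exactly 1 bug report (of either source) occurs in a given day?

0.1815

Independent Poisson processes superpose: combined rate λ = 1.2 + 1.5 = 2.7 per day.
So μ = 2.7.
P(N = 1) = e^(−2.7) · 2.7^1/1! ≈ 0.1815.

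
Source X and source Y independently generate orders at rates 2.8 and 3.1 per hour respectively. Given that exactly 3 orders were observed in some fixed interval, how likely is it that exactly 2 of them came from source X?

0.3550

Given the total, each event is independently from source X with probability p = λ_X/(λ_X+λ_Y) = 2.8/5.9 ≈ 0.4746.
So K ~ Binomial(3, 2.8/5.9): P(K = 2) = C(3,2) · (2.8/5.9)^2 · (3.1/5.9)^1 ≈ 0.3550.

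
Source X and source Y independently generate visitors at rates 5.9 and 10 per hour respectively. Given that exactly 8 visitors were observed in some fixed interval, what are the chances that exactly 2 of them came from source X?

Given the total, each event is independently from source X with probability p = λ_X/(λ_X+λ_Y) = 5.9/15.9 ≈ 0.3711.
So K ~ Binomial(8, 5.9/15.9): P(K = 2) = C(8,2) · (5.9/15.9)^2 · (10/15.9)^6 ≈ 0.2386.

0.2386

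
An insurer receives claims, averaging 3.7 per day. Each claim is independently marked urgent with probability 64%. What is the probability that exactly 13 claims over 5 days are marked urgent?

0.1041

Thinning: the claims that are marked urgent themselves form a Poisson process with rate 0.64 × 3.7 = 2.368 per day.
Over the interval, μ = 2.368 × 5 = 11.84 (5 days).
P(N = 13) = e^(−11.84) · 11.84^13/13! ≈ 0.1041.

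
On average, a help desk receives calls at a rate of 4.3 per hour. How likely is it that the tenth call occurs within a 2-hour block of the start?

0.3600

Over the interval, μ = 4.3 × 2 = 8.6 (a 2-hour block = 2 hours).
The tenth arrival falls in the interval iff at least 10 events occur there: P(S_10 ≤ t) = P(N ≥ 10) = 1 − P(N ≤ 9) ≈ 0.3600.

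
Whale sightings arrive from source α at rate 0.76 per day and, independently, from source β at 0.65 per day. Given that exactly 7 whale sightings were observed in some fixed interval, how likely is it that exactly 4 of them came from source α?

0.2894

Given the total, each event is independently from source α with probability p = λ_α/(λ_α+λ_β) = 0.76/1.41 ≈ 0.5390.
So K ~ Binomial(7, 0.76/1.41): P(K = 4) = C(7,4) · (0.76/1.41)^4 · (0.65/1.41)^3 ≈ 0.2894.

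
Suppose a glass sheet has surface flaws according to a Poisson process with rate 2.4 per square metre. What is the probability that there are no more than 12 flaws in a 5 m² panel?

0.5760

Over the interval, μ = 2.4 × 5 = 12 (a 5 m² panel = 5 square metres).
P(N ≤ 12) = Σ_{j=0}^{12} e^(−μ) μ^j/j! ≈ 0.5760.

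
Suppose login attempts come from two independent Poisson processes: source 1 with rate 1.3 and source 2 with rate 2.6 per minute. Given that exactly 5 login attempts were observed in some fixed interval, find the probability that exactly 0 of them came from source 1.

0.1317

Given the total, each event is independently from source 1 with probability p = λ_1/(λ_1+λ_2) = 1.3/3.9 ≈ 0.3333.
So K ~ Binomial(5, 1.3/3.9): P(K = 0) = C(5,0) · (1.3/3.9)^0 · (2.6/3.9)^5 ≈ 0.1317.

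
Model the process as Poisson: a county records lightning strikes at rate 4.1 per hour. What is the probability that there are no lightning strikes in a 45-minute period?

0.0462

Over the interval, μ = 4.1 × 0.75 = 3.075 (a 45-minute period = 0.75 hours).
P(N = 0) = e^(−μ) μ^0/0! = e^(−3.075) · 3.075^0/1 ≈ 0.0462.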